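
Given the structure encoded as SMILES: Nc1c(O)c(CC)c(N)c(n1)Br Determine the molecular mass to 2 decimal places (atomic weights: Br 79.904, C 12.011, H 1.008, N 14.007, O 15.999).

232.08 g/mol

First, the molecular formula is C7H10BrN3O (counting implicit H from valence).
  Br: 1 × 79.904 = 79.904
  C: 7 × 12.011 = 84.077
  H: 10 × 1.008 = 10.080
  N: 3 × 14.007 = 42.021
  O: 1 × 15.999 = 15.999
Sum: 1×79.904 + 7×12.011 + 10×1.008 + 3×14.007 + 1×15.999 = 232.081 → 232.08 g/mol.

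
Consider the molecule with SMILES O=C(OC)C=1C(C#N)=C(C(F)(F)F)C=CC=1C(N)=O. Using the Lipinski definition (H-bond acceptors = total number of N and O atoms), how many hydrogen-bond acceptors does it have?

5

N atoms: 2; O atoms: 3.
Lipinski HBA = 2 + 3 = 5.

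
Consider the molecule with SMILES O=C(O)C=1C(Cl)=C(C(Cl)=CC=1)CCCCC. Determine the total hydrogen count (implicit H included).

Walk through each heavy atom and fill implicit hydrogens from standard valence (C 4, N 3, O 2, S 2, halogen 1):
  atom 1: O, bond orders sum to 2 (valence 2) → 0 H
  atom 2: C, bond orders sum to 4 (valence 4) → 0 H
  atom 3: O, bond orders sum to 1 (valence 2) → 1 H
  atom 4: C, bond orders sum to 4 (valence 4) → 0 H
  atom 5: C, bond orders sum to 4 (valence 4) → 0 H
  atom 6: Cl (halogen, monovalent) → 0 H
  atom 7: C, bond orders sum to 4 (valence 4) → 0 H
  atom 8: C, bond orders sum to 4 (valence 4) → 0 H
  atom 9: Cl (halogen, monovalent) → 0 H
  atom 10: C, bond orders sum to 3 (valence 4) → 1 H
  atom 11: C, bond orders sum to 3 (valence 4) → 1 H
  atom 12: C, bond orders sum to 2 (valence 4) → 2 H
  atom 13: C, bond orders sum to 2 (valence 4) → 2 H
  atom 14: C, bond orders sum to 2 (valence 4) → 2 H
  atom 15: C, bond orders sum to 2 (valence 4) → 2 H
  atom 16: C, bond orders sum to 1 (valence 4) → 3 H
Total hydrogens: 14.

14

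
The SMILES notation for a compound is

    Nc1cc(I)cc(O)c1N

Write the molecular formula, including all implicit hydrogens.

C6H7IN2O

Walk through each heavy atom and fill implicit hydrogens from standard valence (C 4, N 3, O 2, S 2, halogen 1); for lowercase aromatic atoms, an aromatic c carries 1 H when it has two neighbours and 0 H with three, and aromatic n carries 0 H:
  atom 1: N, bond orders sum to 1 (valence 3) → 2 H
  atom 2: aromatic c, 3 neighbours → 0 H
  atom 3: aromatic c, 2 neighbours → 1 H
  atom 4: aromatic c, 3 neighbours → 0 H
  atom 5: I (halogen, monovalent) → 0 H
  atom 6: aromatic c, 2 neighbours → 1 H
  atom 7: aromatic c, 3 neighbours → 0 H
  atom 8: O, bond orders sum to 1 (valence 2) → 1 H
  atom 9: aromatic c, 3 neighbours → 0 H
  atom 10: N, bond orders sum to 1 (valence 3) → 2 H
Totals → C:6, H:7, I:1, N:2, O:1.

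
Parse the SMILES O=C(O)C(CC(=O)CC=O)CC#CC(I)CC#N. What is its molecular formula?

Walk through each heavy atom and fill implicit hydrogens from standard valence (C 4, N 3, O 2, S 2, halogen 1):
  atom 1: O, bond orders sum to 2 (valence 2) → 0 H
  atom 2: C, bond orders sum to 4 (valence 4) → 0 H
  atom 3: O, bond orders sum to 1 (valence 2) → 1 H
  atom 4: C, bond orders sum to 3 (valence 4) → 1 H
  atom 5: C, bond orders sum to 2 (valence 4) → 2 H
  atom 6: C, bond orders sum to 4 (valence 4) → 0 H
  atom 7: O, bond orders sum to 2 (valence 2) → 0 H
  atom 8: C, bond orders sum to 2 (valence 4) → 2 H
  atom 9: C, bond orders sum to 3 (valence 4) → 1 H
  atom 10: O, bond orders sum to 2 (valence 2) → 0 H
  atom 11: C, bond orders sum to 2 (valence 4) → 2 H
  atom 12: C, bond orders sum to 4 (valence 4) → 0 H
  atom 13: C, bond orders sum to 4 (valence 4) → 0 H
  atom 14: C, bond orders sum to 3 (valence 4) → 1 H
  atom 15: I (halogen, monovalent) → 0 H
  atom 16: C, bond orders sum to 2 (valence 4) → 2 H
  atom 17: C, bond orders sum to 4 (valence 4) → 0 H
  atom 18: N, bond orders sum to 3 (valence 3) → 0 H
Totals → C:12, H:12, I:1, N:1, O:4.
In Hill order: C12H12INO4.

C12H12INO4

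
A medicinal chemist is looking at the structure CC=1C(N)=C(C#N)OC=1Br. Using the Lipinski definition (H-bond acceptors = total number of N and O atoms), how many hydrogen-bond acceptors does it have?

N atoms: 2; O atoms: 1.
Lipinski HBA = 2 + 1 = 3.

3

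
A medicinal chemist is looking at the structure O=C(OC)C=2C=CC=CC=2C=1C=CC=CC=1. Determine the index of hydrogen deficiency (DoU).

9

Degree of unsaturation = (number of rings) + (number of π bonds).
Ring closures in the SMILES: 2.
π bonds: 7 double bonds (each 1 DoU) → 7 DoU from unsaturation.
Total DoU = 2 + 7 = 9.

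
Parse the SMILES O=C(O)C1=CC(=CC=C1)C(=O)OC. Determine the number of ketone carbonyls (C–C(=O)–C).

0

Scan the SMILES for the ketone motif — none present.
Groups that are present: 1 carboxylic acid, 1 ester.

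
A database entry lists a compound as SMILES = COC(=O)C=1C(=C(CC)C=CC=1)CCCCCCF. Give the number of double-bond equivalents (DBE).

Molecular formula: C16H23FO2.
DoU = (2C + 2 + N − H − X) / 2, where X is the halogen count and O/S are ignored.
    = (2·16 + 2 + 0 − 23 − 1) / 2 = 10 / 2 = 5.

5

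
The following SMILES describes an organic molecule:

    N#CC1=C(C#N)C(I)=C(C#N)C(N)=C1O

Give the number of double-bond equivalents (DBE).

Molecular formula: C9H3IN4O.
DoU = (2C + 2 + N − H − X) / 2, where X is the halogen count and O/S are ignored.
    = (2·9 + 2 + 4 − 3 − 1) / 2 = 20 / 2 = 10.

10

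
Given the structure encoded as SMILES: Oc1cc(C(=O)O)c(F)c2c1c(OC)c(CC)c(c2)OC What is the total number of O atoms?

Scan the SMILES for O atoms (remember two-letter symbols like Cl and Br are single atoms).
Oxygen count: 5.

5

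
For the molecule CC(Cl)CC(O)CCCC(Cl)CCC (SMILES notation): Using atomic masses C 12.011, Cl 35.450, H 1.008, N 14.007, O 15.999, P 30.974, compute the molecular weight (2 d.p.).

241.20 g/mol

First, the molecular formula is C11H22Cl2O (counting implicit H from valence).
  C: 11 × 12.011 = 132.121
  Cl: 2 × 35.450 = 70.900
  H: 22 × 1.008 = 22.176
  O: 1 × 15.999 = 15.999
Sum: 11×12.011 + 2×35.450 + 22×1.008 + 1×15.999 = 241.196 → 241.20 g/mol.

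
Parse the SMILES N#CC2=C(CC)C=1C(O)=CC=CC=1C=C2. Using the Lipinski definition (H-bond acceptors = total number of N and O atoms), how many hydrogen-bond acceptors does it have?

2

N atoms: 1; O atoms: 1.
Lipinski HBA = 1 + 1 = 2.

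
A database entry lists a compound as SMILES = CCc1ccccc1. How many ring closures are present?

In SMILES, each pair of matching ring-closure digits denotes one ring-closing bond; the number of such bonds equals the number of independent rings.
Ring-closure bonds here: 1.

1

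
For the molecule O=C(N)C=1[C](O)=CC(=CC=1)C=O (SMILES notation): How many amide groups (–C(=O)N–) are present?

1

The amide motif appears at heavy-atom position 2 in the SMILES.
Other groups present: 1 aldehyde, 1 hydroxyl.
Amide count: 1.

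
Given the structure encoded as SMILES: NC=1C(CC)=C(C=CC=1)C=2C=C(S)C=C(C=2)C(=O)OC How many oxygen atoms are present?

Scan the SMILES for O atoms (remember two-letter symbols like Cl and Br are single atoms).
Oxygen count: 2.

2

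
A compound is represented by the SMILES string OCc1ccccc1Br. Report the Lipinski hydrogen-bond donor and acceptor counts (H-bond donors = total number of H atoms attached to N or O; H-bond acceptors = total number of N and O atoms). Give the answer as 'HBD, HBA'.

Donors: find every N or O and count the H atoms it carries.
  atom 1 (O): bond orders sum to 1 → 1 H
Lipinski HBD = 1.
Acceptors: N atoms = 0, O atoms = 1 → HBA = 1.

1, 1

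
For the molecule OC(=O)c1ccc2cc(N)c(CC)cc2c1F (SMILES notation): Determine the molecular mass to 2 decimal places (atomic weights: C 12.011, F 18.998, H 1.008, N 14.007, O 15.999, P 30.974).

First, the molecular formula is C13H12FNO2 (counting implicit H from valence).
  C: 13 × 12.011 = 156.143
  F: 1 × 18.998 = 18.998
  H: 12 × 1.008 = 12.096
  N: 1 × 14.007 = 14.007
  O: 2 × 15.999 = 31.998
Sum: 13×12.011 + 1×18.998 + 12×1.008 + 1×14.007 + 2×15.999 = 233.242 → 233.24 g/mol.

233.24 g/mol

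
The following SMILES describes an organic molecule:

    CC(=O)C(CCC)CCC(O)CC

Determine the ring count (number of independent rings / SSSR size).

0

In SMILES, each pair of matching ring-closure digits denotes one ring-closing bond; the number of such bonds equals the number of independent rings.
Ring-closure bonds here: 0.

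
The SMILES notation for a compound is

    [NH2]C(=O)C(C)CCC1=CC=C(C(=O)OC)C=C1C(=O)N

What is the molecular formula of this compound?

C14H18N2O4

Walk through each heavy atom and fill implicit hydrogens from standard valence (C 4, N 3, O 2, S 2, halogen 1):
  atom 1: N with explicit H count 2
  atom 2: C, bond orders sum to 4 (valence 4) → 0 H
  atom 3: O, bond orders sum to 2 (valence 2) → 0 H
  atom 4: C, bond orders sum to 3 (valence 4) → 1 H
  atom 5: C, bond orders sum to 1 (valence 4) → 3 H
  atom 6: C, bond orders sum to 2 (valence 4) → 2 H
  atom 7: C, bond orders sum to 2 (valence 4) → 2 H
  atom 8: C, bond orders sum to 4 (valence 4) → 0 H
  atom 9: C, bond orders sum to 3 (valence 4) → 1 H
  atom 10: C, bond orders sum to 3 (valence 4) → 1 H
  atom 11: C, bond orders sum to 4 (valence 4) → 0 H
  atom 12: C, bond orders sum to 4 (valence 4) → 0 H
  atom 13: O, bond orders sum to 2 (valence 2) → 0 H
  atom 14: O, bond orders sum to 2 (valence 2) → 0 H
  atom 15: C, bond orders sum to 1 (valence 4) → 3 H
  atom 16: C, bond orders sum to 3 (valence 4) → 1 H
  atom 17: C, bond orders sum to 4 (valence 4) → 0 H
  atom 18: C, bond orders sum to 4 (valence 4) → 0 H
  atom 19: O, bond orders sum to 2 (valence 2) → 0 H
  atom 20: N, bond orders sum to 1 (valence 3) → 2 H
Totals → C:14, H:18, N:2, O:4.
In Hill order: C14H18N2O4.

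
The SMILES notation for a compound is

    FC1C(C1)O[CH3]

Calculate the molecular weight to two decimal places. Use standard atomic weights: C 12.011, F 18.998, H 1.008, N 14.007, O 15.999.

First, the molecular formula is C4H7FO (counting implicit H from valence).
  C: 4 × 12.011 = 48.044
  F: 1 × 18.998 = 18.998
  H: 7 × 1.008 = 7.056
  O: 1 × 15.999 = 15.999
Sum: 4×12.011 + 1×18.998 + 7×1.008 + 1×15.999 = 90.097 → 90.10 g/mol.

90.10 g/mol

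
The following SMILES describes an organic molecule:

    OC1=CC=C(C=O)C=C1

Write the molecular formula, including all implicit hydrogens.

Walk through each heavy atom and fill implicit hydrogens from standard valence (C 4, N 3, O 2, S 2, halogen 1):
  atom 1: O, bond orders sum to 1 (valence 2) → 1 H
  atom 2: C, bond orders sum to 4 (valence 4) → 0 H
  atom 3: C, bond orders sum to 3 (valence 4) → 1 H
  atom 4: C, bond orders sum to 3 (valence 4) → 1 H
  atom 5: C, bond orders sum to 4 (valence 4) → 0 H
  atom 6: C, bond orders sum to 3 (valence 4) → 1 H
  atom 7: O, bond orders sum to 2 (valence 2) → 0 H
  atom 8: C, bond orders sum to 3 (valence 4) → 1 H
  atom 9: C, bond orders sum to 3 (valence 4) → 1 H
Totals → C:7, H:6, O:2.

C7H6O2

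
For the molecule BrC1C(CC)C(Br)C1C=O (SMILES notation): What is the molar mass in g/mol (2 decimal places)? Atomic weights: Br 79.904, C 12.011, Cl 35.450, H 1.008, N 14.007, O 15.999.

269.96 g/mol

First, the molecular formula is C7H10Br2O (counting implicit H from valence).
  Br: 2 × 79.904 = 159.808
  C: 7 × 12.011 = 84.077
  H: 10 × 1.008 = 10.080
  O: 1 × 15.999 = 15.999
Sum: 2×79.904 + 7×12.011 + 10×1.008 + 1×15.999 = 269.964 → 269.96 g/mol.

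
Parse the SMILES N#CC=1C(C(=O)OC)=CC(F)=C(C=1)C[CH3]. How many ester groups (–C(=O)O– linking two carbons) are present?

1

The ester motif appears at heavy-atom position 5 in the SMILES.
Other groups present: 1 nitrile.
Ester count: 1.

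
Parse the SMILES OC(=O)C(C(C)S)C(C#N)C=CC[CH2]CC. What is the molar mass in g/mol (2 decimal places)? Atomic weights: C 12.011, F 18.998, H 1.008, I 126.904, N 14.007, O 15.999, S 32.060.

241.35 g/mol

First, the molecular formula is C12H19NO2S (counting implicit H from valence).
  C: 12 × 12.011 = 144.132
  H: 19 × 1.008 = 19.152
  N: 1 × 14.007 = 14.007
  O: 2 × 15.999 = 31.998
  S: 1 × 32.060 = 32.060
Sum: 12×12.011 + 19×1.008 + 1×14.007 + 2×15.999 + 1×32.060 = 241.349 → 241.35 g/mol.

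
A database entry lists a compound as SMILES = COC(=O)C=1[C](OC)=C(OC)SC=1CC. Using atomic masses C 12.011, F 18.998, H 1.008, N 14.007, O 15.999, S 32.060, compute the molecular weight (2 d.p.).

First, the molecular formula is C10H14O4S (counting implicit H from valence).
  C: 10 × 12.011 = 120.110
  H: 14 × 1.008 = 14.112
  O: 4 × 15.999 = 63.996
  S: 1 × 32.060 = 32.060
Sum: 10×12.011 + 14×1.008 + 4×15.999 + 1×32.060 = 230.278 → 230.28 g/mol.

230.28 g/mol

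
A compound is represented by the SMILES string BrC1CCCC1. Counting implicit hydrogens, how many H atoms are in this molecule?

Walk through each heavy atom and fill implicit hydrogens from standard valence (C 4, N 3, O 2, S 2, halogen 1):
  atom 1: Br (halogen, monovalent) → 0 H
  atom 2: C, bond orders sum to 3 (valence 4) → 1 H
  atom 3: C, bond orders sum to 2 (valence 4) → 2 H
  atom 4: C, bond orders sum to 2 (valence 4) → 2 H
  atom 5: C, bond orders sum to 2 (valence 4) → 2 H
  atom 6: C, bond orders sum to 2 (valence 4) → 2 H
Total hydrogens: 9.

9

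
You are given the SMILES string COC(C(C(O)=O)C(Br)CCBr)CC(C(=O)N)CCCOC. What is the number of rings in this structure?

0

In SMILES, each pair of matching ring-closure digits denotes one ring-closing bond; the number of such bonds equals the number of independent rings.
Ring-closure bonds here: 0.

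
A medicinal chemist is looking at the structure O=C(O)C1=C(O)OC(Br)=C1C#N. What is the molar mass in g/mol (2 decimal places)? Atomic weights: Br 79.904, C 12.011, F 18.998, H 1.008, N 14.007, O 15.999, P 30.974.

First, the molecular formula is C6H2BrNO4 (counting implicit H from valence).
  Br: 1 × 79.904 = 79.904
  C: 6 × 12.011 = 72.066
  H: 2 × 1.008 = 2.016
  N: 1 × 14.007 = 14.007
  O: 4 × 15.999 = 63.996
Sum: 1×79.904 + 6×12.011 + 2×1.008 + 1×14.007 + 4×15.999 = 231.989 → 231.99 g/mol.

231.99 g/mol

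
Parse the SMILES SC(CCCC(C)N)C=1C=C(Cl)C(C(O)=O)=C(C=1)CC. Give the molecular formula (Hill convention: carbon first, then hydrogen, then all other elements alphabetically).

C15H22ClNO2S

Walk through each heavy atom and fill implicit hydrogens from standard valence (C 4, N 3, O 2, S 2, halogen 1):
  atom 1: S, bond orders sum to 1 (valence 2) → 1 H
  atom 2: C, bond orders sum to 3 (valence 4) → 1 H
  atom 3: C, bond orders sum to 2 (valence 4) → 2 H
  atom 4: C, bond orders sum to 2 (valence 4) → 2 H
  atom 5: C, bond orders sum to 2 (valence 4) → 2 H
  atom 6: C, bond orders sum to 3 (valence 4) → 1 H
  atom 7: C, bond orders sum to 1 (valence 4) → 3 H
  atom 8: N, bond orders sum to 1 (valence 3) → 2 H
  atom 9: C, bond orders sum to 4 (valence 4) → 0 H
  atom 10: C, bond orders sum to 3 (valence 4) → 1 H
  atom 11: C, bond orders sum to 4 (valence 4) → 0 H
  atom 12: Cl (halogen, monovalent) → 0 H
  atom 13: C, bond orders sum to 4 (valence 4) → 0 H
  atom 14: C, bond orders sum to 4 (valence 4) → 0 H
  atom 15: O, bond orders sum to 1 (valence 2) → 1 H
  atom 16: O, bond orders sum to 2 (valence 2) → 0 H
  atom 17: C, bond orders sum to 4 (valence 4) → 0 H
  atom 18: C, bond orders sum to 3 (valence 4) → 1 H
  atom 19: C, bond orders sum to 2 (valence 4) → 2 H
  atom 20: C, bond orders sum to 1 (valence 4) → 3 H
Totals → C:15, H:22, Cl:1, N:1, O:2, S:1.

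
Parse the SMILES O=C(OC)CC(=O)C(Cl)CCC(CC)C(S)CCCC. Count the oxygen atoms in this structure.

Scan the SMILES for O atoms (remember two-letter symbols like Cl and Br are single atoms).
Oxygen count: 3.

3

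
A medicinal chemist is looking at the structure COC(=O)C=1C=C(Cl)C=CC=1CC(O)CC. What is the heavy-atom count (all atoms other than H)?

16

Every atom symbol written in the SMILES (organic subset) is one heavy atom; implicit H are not written.
Heavy atoms by element → C:12, Cl:1, O:3.
Total: 16.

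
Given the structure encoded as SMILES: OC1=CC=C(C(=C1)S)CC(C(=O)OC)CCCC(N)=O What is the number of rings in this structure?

1

In SMILES, each pair of matching ring-closure digits denotes one ring-closing bond; the number of such bonds equals the number of independent rings.
Ring-closure bonds here: 1.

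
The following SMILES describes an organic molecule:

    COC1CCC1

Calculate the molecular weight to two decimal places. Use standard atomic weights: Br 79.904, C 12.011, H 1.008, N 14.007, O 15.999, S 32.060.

First, the molecular formula is C5H10O (counting implicit H from valence).
  C: 5 × 12.011 = 60.055
  H: 10 × 1.008 = 10.080
  O: 1 × 15.999 = 15.999
Sum: 5×12.011 + 10×1.008 + 1×15.999 = 86.134 → 86.13 g/mol.

86.13 g/mol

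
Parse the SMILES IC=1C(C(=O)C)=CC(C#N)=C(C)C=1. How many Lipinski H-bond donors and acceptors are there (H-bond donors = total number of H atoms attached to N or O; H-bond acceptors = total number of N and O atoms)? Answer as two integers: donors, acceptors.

0, 2

Donors: find every N or O and count the H atoms it carries.
  atom 5 (O): bond orders sum to 2 → 0 H
  atom 10 (N): bond orders sum to 3 → 0 H
Lipinski HBD = 0.
Acceptors: N atoms = 1, O atoms = 1 → HBA = 2.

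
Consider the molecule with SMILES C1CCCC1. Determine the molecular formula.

C5H10

Walk through each heavy atom and fill implicit hydrogens from standard valence (C 4, N 3, O 2, S 2, halogen 1):
  atom 1: C, bond orders sum to 2 (valence 4) → 2 H
  atom 2: C, bond orders sum to 2 (valence 4) → 2 H
  atom 3: C, bond orders sum to 2 (valence 4) → 2 H
  atom 4: C, bond orders sum to 2 (valence 4) → 2 H
  atom 5: C, bond orders sum to 2 (valence 4) → 2 H
Totals → C:5, H:10.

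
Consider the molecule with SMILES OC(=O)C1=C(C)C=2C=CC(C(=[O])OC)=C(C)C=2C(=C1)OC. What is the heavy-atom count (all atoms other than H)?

21

Every atom symbol written in the SMILES (organic subset) is one heavy atom; implicit H are not written.
Heavy atoms by element → C:16, O:5.
Total: 21.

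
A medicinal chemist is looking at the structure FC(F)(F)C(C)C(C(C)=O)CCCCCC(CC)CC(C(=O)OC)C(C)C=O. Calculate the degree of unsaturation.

Degree of unsaturation = (number of rings) + (number of π bonds).
Ring closures in the SMILES: 0.
π bonds: 3 double bonds (each 1 DoU) → 3 DoU from unsaturation.
Total DoU = 0 + 3 = 3.

3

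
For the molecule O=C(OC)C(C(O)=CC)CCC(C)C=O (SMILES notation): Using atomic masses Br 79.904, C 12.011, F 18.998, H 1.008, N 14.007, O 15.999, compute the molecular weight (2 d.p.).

214.26 g/mol

First, the molecular formula is C11H18O4 (counting implicit H from valence).
  C: 11 × 12.011 = 132.121
  H: 18 × 1.008 = 18.144
  O: 4 × 15.999 = 63.996
Sum: 11×12.011 + 18×1.008 + 4×15.999 = 214.261 → 214.26 g/mol.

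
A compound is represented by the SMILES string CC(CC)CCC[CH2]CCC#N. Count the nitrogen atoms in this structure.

1

Scan the SMILES for N atoms (remember two-letter symbols like Cl and Br are single atoms).
Nitrogen count: 1.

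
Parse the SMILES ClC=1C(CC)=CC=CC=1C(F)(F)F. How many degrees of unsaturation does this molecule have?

Degree of unsaturation = (number of rings) + (number of π bonds).
Ring closures in the SMILES: 1.
π bonds: 3 double bonds (each 1 DoU) → 3 DoU from unsaturation.
Total DoU = 1 + 3 = 4.

4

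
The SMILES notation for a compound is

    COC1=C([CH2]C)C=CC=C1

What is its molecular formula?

Walk through each heavy atom and fill implicit hydrogens from standard valence (C 4, N 3, O 2, S 2, halogen 1):
  atom 1: C, bond orders sum to 1 (valence 4) → 3 H
  atom 2: O, bond orders sum to 2 (valence 2) → 0 H
  atom 3: C, bond orders sum to 4 (valence 4) → 0 H
  atom 4: C, bond orders sum to 4 (valence 4) → 0 H
  atom 5: C with explicit H count 2
  atom 6: C, bond orders sum to 1 (valence 4) → 3 H
  atom 7: C, bond orders sum to 3 (valence 4) → 1 H
  atom 8: C, bond orders sum to 3 (valence 4) → 1 H
  atom 9: C, bond orders sum to 3 (valence 4) → 1 H
  atom 10: C, bond orders sum to 3 (valence 4) → 1 H
Totals → C:9, H:12, O:1.
In Hill order: C9H12O.

C9H12O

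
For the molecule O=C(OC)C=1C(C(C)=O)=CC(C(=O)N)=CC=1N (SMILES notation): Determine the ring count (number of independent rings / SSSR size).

1

In SMILES, each pair of matching ring-closure digits denotes one ring-closing bond; the number of such bonds equals the number of independent rings.
Ring-closure bonds here: 1.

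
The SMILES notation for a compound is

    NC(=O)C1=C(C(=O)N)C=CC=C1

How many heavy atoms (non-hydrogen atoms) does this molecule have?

Every atom symbol written in the SMILES (organic subset) is one heavy atom; implicit H are not written.
Heavy atoms by element → C:8, N:2, O:2.
Total: 12.

12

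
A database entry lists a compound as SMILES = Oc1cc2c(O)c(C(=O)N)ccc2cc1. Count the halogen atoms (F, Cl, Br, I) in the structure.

Scan the SMILES for the halogen motif — none present.
Groups that are present: 1 amide, 2 hydroxyl.

0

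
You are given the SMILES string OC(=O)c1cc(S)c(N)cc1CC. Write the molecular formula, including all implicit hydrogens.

C9H11NO2S

Walk through each heavy atom and fill implicit hydrogens from standard valence (C 4, N 3, O 2, S 2, halogen 1); for lowercase aromatic atoms, an aromatic c carries 1 H when it has two neighbours and 0 H with three, and aromatic n carries 0 H:
  atom 1: O, bond orders sum to 1 (valence 2) → 1 H
  atom 2: C, bond orders sum to 4 (valence 4) → 0 H
  atom 3: O, bond orders sum to 2 (valence 2) → 0 H
  atom 4: aromatic c, 3 neighbours → 0 H
  atom 5: aromatic c, 2 neighbours → 1 H
  atom 6: aromatic c, 3 neighbours → 0 H
  atom 7: S, bond orders sum to 1 (valence 2) → 1 H
  atom 8: aromatic c, 3 neighbours → 0 H
  atom 9: N, bond orders sum to 1 (valence 3) → 2 H
  atom 10: aromatic c, 2 neighbours → 1 H
  atom 11: aromatic c, 3 neighbours → 0 H
  atom 12: C, bond orders sum to 2 (valence 4) → 2 H
  atom 13: C, bond orders sum to 1 (valence 4) → 3 H
Totals → C:9, H:11, N:1, O:2, S:1.
In Hill order: C9H11NO2S.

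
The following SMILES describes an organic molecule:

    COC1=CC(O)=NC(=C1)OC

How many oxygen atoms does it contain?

Scan the SMILES for O atoms (remember two-letter symbols like Cl and Br are single atoms).
Oxygen count: 3.

3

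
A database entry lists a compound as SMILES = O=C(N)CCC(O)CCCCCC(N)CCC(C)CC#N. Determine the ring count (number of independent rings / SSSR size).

In SMILES, each pair of matching ring-closure digits denotes one ring-closing bond; the number of such bonds equals the number of independent rings.
Ring-closure bonds here: 0.

0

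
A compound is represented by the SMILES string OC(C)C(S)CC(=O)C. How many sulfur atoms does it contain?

1

Scan the SMILES for S atoms (remember two-letter symbols like Cl and Br are single atoms).
Sulfur count: 1.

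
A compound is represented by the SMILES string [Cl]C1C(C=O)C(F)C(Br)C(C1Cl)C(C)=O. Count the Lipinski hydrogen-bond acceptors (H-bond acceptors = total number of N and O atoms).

N atoms: 0; O atoms: 2.
Lipinski HBA = 0 + 2 = 2.

2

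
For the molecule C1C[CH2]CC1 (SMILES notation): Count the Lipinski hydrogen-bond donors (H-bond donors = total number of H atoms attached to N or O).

Donors: find every N or O and count the H atoms it carries.
  (no N or O atoms present)
Lipinski HBD = 0.

0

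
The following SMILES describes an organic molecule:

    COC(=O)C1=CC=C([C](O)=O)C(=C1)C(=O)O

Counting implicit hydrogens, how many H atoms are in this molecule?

Walk through each heavy atom and fill implicit hydrogens from standard valence (C 4, N 3, O 2, S 2, halogen 1):
  atom 1: C, bond orders sum to 1 (valence 4) → 3 H
  atom 2: O, bond orders sum to 2 (valence 2) → 0 H
  atom 3: C, bond orders sum to 4 (valence 4) → 0 H
  atom 4: O, bond orders sum to 2 (valence 2) → 0 H
  atom 5: C, bond orders sum to 4 (valence 4) → 0 H
  atom 6: C, bond orders sum to 3 (valence 4) → 1 H
  atom 7: C, bond orders sum to 3 (valence 4) → 1 H
  atom 8: C, bond orders sum to 4 (valence 4) → 0 H
  atom 9: C with explicit H count 0
  atom 10: O, bond orders sum to 1 (valence 2) → 1 H
  atom 11: O, bond orders sum to 2 (valence 2) → 0 H
  atom 12: C, bond orders sum to 4 (valence 4) → 0 H
  atom 13: C, bond orders sum to 3 (valence 4) → 1 H
  atom 14: C, bond orders sum to 4 (valence 4) → 0 H
  atom 15: O, bond orders sum to 2 (valence 2) → 0 H
  atom 16: O, bond orders sum to 1 (valence 2) → 1 H
Total hydrogens: 8.

8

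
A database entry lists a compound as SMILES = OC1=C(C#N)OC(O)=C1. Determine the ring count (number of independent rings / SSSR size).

In SMILES, each pair of matching ring-closure digits denotes one ring-closing bond; the number of such bonds equals the number of independent rings.
Ring-closure bonds here: 1.

1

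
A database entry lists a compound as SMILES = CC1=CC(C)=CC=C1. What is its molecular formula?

C8H10

Walk through each heavy atom and fill implicit hydrogens from standard valence (C 4, N 3, O 2, S 2, halogen 1):
  atom 1: C, bond orders sum to 1 (valence 4) → 3 H
  atom 2: C, bond orders sum to 4 (valence 4) → 0 H
  atom 3: C, bond orders sum to 3 (valence 4) → 1 H
  atom 4: C, bond orders sum to 4 (valence 4) → 0 H
  atom 5: C, bond orders sum to 1 (valence 4) → 3 H
  atom 6: C, bond orders sum to 3 (valence 4) → 1 H
  atom 7: C, bond orders sum to 3 (valence 4) → 1 H
  atom 8: C, bond orders sum to 3 (valence 4) → 1 H
Totals → C:8, H:10.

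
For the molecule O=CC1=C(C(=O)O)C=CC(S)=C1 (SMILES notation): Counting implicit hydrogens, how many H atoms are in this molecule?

Walk through each heavy atom and fill implicit hydrogens from standard valence (C 4, N 3, O 2, S 2, halogen 1):
  atom 1: O, bond orders sum to 2 (valence 2) → 0 H
  atom 2: C, bond orders sum to 3 (valence 4) → 1 H
  atom 3: C, bond orders sum to 4 (valence 4) → 0 H
  atom 4: C, bond orders sum to 4 (valence 4) → 0 H
  atom 5: C, bond orders sum to 4 (valence 4) → 0 H
  atom 6: O, bond orders sum to 2 (valence 2) → 0 H
  atom 7: O, bond orders sum to 1 (valence 2) → 1 H
  atom 8: C, bond orders sum to 3 (valence 4) → 1 H
  atom 9: C, bond orders sum to 3 (valence 4) → 1 H
  atom 10: C, bond orders sum to 4 (valence 4) → 0 H
  atom 11: S, bond orders sum to 1 (valence 2) → 1 H
  atom 12: C, bond orders sum to 3 (valence 4) → 1 H
Total hydrogens: 6.

6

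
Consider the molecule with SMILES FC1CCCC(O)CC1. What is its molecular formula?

C7H13FO

Walk through each heavy atom and fill implicit hydrogens from standard valence (C 4, N 3, O 2, S 2, halogen 1):
  atom 1: F (halogen, monovalent) → 0 H
  atom 2: C, bond orders sum to 3 (valence 4) → 1 H
  atom 3: C, bond orders sum to 2 (valence 4) → 2 H
  atom 4: C, bond orders sum to 2 (valence 4) → 2 H
  atom 5: C, bond orders sum to 2 (valence 4) → 2 H
  atom 6: C, bond orders sum to 3 (valence 4) → 1 H
  atom 7: O, bond orders sum to 1 (valence 2) → 1 H
  atom 8: C, bond orders sum to 2 (valence 4) → 2 H
  atom 9: C, bond orders sum to 2 (valence 4) → 2 H
Totals → C:7, H:13, F:1, O:1.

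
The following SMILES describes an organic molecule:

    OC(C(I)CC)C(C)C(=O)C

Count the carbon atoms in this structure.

Count every carbon token in the SMILES (each C, including those in ring-closure positions and inside branches).
Carbon count: 8.

8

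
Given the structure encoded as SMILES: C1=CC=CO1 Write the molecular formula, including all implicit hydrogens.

C4H4O

Walk through each heavy atom and fill implicit hydrogens from standard valence (C 4, N 3, O 2, S 2, halogen 1):
  atom 1: C, bond orders sum to 3 (valence 4) → 1 H
  atom 2: C, bond orders sum to 3 (valence 4) → 1 H
  atom 3: C, bond orders sum to 3 (valence 4) → 1 H
  atom 4: C, bond orders sum to 3 (valence 4) → 1 H
  atom 5: O, bond orders sum to 2 (valence 2) → 0 H
Totals → C:4, H:4, O:1.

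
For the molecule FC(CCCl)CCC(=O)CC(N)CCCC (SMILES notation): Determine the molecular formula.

C12H23ClFNO

Walk through each heavy atom and fill implicit hydrogens from standard valence (C 4, N 3, O 2, S 2, halogen 1):
  atom 1: F (halogen, monovalent) → 0 H
  atom 2: C, bond orders sum to 3 (valence 4) → 1 H
  atom 3: C, bond orders sum to 2 (valence 4) → 2 H
  atom 4: C, bond orders sum to 2 (valence 4) → 2 H
  atom 5: Cl (halogen, monovalent) → 0 H
  atom 6: C, bond orders sum to 2 (valence 4) → 2 H
  atom 7: C, bond orders sum to 2 (valence 4) → 2 H
  atom 8: C, bond orders sum to 4 (valence 4) → 0 H
  atom 9: O, bond orders sum to 2 (valence 2) → 0 H
  atom 10: C, bond orders sum to 2 (valence 4) → 2 H
  atom 11: C, bond orders sum to 3 (valence 4) → 1 H
  atom 12: N, bond orders sum to 1 (valence 3) → 2 H
  atom 13: C, bond orders sum to 2 (valence 4) → 2 H
  atom 14: C, bond orders sum to 2 (valence 4) → 2 H
  atom 15: C, bond orders sum to 2 (valence 4) → 2 H
  atom 16: C, bond orders sum to 1 (valence 4) → 3 H
Totals → C:12, H:23, Cl:1, F:1, N:1, O:1.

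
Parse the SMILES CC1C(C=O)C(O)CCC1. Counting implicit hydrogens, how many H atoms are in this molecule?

14

Walk through each heavy atom and fill implicit hydrogens from standard valence (C 4, N 3, O 2, S 2, halogen 1):
  atom 1: C, bond orders sum to 1 (valence 4) → 3 H
  atom 2: C, bond orders sum to 3 (valence 4) → 1 H
  atom 3: C, bond orders sum to 3 (valence 4) → 1 H
  atom 4: C, bond orders sum to 3 (valence 4) → 1 H
  atom 5: O, bond orders sum to 2 (valence 2) → 0 H
  atom 6: C, bond orders sum to 3 (valence 4) → 1 H
  atom 7: O, bond orders sum to 1 (valence 2) → 1 H
  atom 8: C, bond orders sum to 2 (valence 4) → 2 H
  atom 9: C, bond orders sum to 2 (valence 4) → 2 H
  atom 10: C, bond orders sum to 2 (valence 4) → 2 H
Total hydrogens: 14.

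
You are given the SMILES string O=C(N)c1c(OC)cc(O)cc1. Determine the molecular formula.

C8H9NO3

Walk through each heavy atom and fill implicit hydrogens from standard valence (C 4, N 3, O 2, S 2, halogen 1); for lowercase aromatic atoms, an aromatic c carries 1 H when it has two neighbours and 0 H with three, and aromatic n carries 0 H:
  atom 1: O, bond orders sum to 2 (valence 2) → 0 H
  atom 2: C, bond orders sum to 4 (valence 4) → 0 H
  atom 3: N, bond orders sum to 1 (valence 3) → 2 H
  atom 4: aromatic c, 3 neighbours → 0 H
  atom 5: aromatic c, 3 neighbours → 0 H
  atom 6: O, bond orders sum to 2 (valence 2) → 0 H
  atom 7: C, bond orders sum to 1 (valence 4) → 3 H
  atom 8: aromatic c, 2 neighbours → 1 H
  atom 9: aromatic c, 3 neighbours → 0 H
  atom 10: O, bond orders sum to 1 (valence 2) → 1 H
  atom 11: aromatic c, 2 neighbours → 1 H
  atom 12: aromatic c, 2 neighbours → 1 H
Totals → C:8, H:9, N:1, O:3.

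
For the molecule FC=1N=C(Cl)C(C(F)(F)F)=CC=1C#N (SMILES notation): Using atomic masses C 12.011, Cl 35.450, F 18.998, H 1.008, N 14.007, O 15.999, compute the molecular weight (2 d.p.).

224.54 g/mol

First, the molecular formula is C7HClF4N2 (counting implicit H from valence).
  C: 7 × 12.011 = 84.077
  Cl: 1 × 35.450 = 35.450
  F: 4 × 18.998 = 75.992
  H: 1 × 1.008 = 1.008
  N: 2 × 14.007 = 28.014
Sum: 7×12.011 + 1×35.450 + 4×18.998 + 1×1.008 + 2×14.007 = 224.541 → 224.54 g/mol.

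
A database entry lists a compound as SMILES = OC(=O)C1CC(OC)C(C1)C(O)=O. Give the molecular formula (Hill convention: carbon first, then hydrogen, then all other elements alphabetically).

C8H12O5

Walk through each heavy atom and fill implicit hydrogens from standard valence (C 4, N 3, O 2, S 2, halogen 1):
  atom 1: O, bond orders sum to 1 (valence 2) → 1 H
  atom 2: C, bond orders sum to 4 (valence 4) → 0 H
  atom 3: O, bond orders sum to 2 (valence 2) → 0 H
  atom 4: C, bond orders sum to 3 (valence 4) → 1 H
  atom 5: C, bond orders sum to 2 (valence 4) → 2 H
  atom 6: C, bond orders sum to 3 (valence 4) → 1 H
  atom 7: O, bond orders sum to 2 (valence 2) → 0 H
  atom 8: C, bond orders sum to 1 (valence 4) → 3 H
  atom 9: C, bond orders sum to 3 (valence 4) → 1 H
  atom 10: C, bond orders sum to 2 (valence 4) → 2 H
  atom 11: C, bond orders sum to 4 (valence 4) → 0 H
  atom 12: O, bond orders sum to 1 (valence 2) → 1 H
  atom 13: O, bond orders sum to 2 (valence 2) → 0 H
Totals → C:8, H:12, O:5.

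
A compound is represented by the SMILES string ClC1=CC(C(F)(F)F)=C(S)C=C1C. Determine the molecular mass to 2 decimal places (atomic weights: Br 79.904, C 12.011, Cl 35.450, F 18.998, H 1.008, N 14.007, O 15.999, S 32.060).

226.64 g/mol

First, the molecular formula is C8H6ClF3S (counting implicit H from valence).
  C: 8 × 12.011 = 96.088
  Cl: 1 × 35.450 = 35.450
  F: 3 × 18.998 = 56.994
  H: 6 × 1.008 = 6.048
  S: 1 × 32.060 = 32.060
Sum: 8×12.011 + 1×35.450 + 3×18.998 + 6×1.008 + 1×32.060 = 226.640 → 226.64 g/mol.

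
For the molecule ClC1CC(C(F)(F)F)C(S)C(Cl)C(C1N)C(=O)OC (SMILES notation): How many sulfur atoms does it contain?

1

Scan the SMILES for S atoms (remember two-letter symbols like Cl and Br are single atoms).
Sulfur count: 1.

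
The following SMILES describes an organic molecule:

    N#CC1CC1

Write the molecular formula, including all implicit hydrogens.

C4H5N

Walk through each heavy atom and fill implicit hydrogens from standard valence (C 4, N 3, O 2, S 2, halogen 1):
  atom 1: N, bond orders sum to 3 (valence 3) → 0 H
  atom 2: C, bond orders sum to 4 (valence 4) → 0 H
  atom 3: C, bond orders sum to 3 (valence 4) → 1 H
  atom 4: C, bond orders sum to 2 (valence 4) → 2 H
  atom 5: C, bond orders sum to 2 (valence 4) → 2 H
Totals → C:4, H:5, N:1.
In Hill order: C4H5N.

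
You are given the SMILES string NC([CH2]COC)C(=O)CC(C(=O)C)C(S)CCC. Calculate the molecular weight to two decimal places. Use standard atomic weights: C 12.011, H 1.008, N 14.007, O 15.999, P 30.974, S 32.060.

275.41 g/mol

First, the molecular formula is C13H25NO3S (counting implicit H from valence).
  C: 13 × 12.011 = 156.143
  H: 25 × 1.008 = 25.200
  N: 1 × 14.007 = 14.007
  O: 3 × 15.999 = 47.997
  S: 1 × 32.060 = 32.060
Sum: 13×12.011 + 25×1.008 + 1×14.007 + 3×15.999 + 1×32.060 = 275.407 → 275.41 g/mol.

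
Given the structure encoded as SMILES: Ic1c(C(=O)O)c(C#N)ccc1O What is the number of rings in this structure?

1

In SMILES, each pair of matching ring-closure digits denotes one ring-closing bond; the number of such bonds equals the number of independent rings.
Ring-closure bonds here: 1.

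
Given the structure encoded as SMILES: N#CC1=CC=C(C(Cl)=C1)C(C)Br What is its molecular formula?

C9H7BrClN

Walk through each heavy atom and fill implicit hydrogens from standard valence (C 4, N 3, O 2, S 2, halogen 1):
  atom 1: N, bond orders sum to 3 (valence 3) → 0 H
  atom 2: C, bond orders sum to 4 (valence 4) → 0 H
  atom 3: C, bond orders sum to 4 (valence 4) → 0 H
  atom 4: C, bond orders sum to 3 (valence 4) → 1 H
  atom 5: C, bond orders sum to 3 (valence 4) → 1 H
  atom 6: C, bond orders sum to 4 (valence 4) → 0 H
  atom 7: C, bond orders sum to 4 (valence 4) → 0 H
  atom 8: Cl (halogen, monovalent) → 0 H
  atom 9: C, bond orders sum to 3 (valence 4) → 1 H
  atom 10: C, bond orders sum to 3 (valence 4) → 1 H
  atom 11: C, bond orders sum to 1 (valence 4) → 3 H
  atom 12: Br (halogen, monovalent) → 0 H
Totals → C:9, H:7, Br:1, Cl:1, N:1.
In Hill order: C9H7BrClN.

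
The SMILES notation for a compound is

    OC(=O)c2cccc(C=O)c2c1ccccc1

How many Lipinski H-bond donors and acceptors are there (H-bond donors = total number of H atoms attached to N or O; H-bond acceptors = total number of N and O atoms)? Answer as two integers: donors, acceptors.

Donors: find every N or O and count the H atoms it carries.
  atom 1 (O): bond orders sum to 1 → 1 H
  atom 3 (O): bond orders sum to 2 → 0 H
  atom 10 (O): bond orders sum to 2 → 0 H
Lipinski HBD = 1.
Acceptors: N atoms = 0, O atoms = 3 → HBA = 3.

1, 3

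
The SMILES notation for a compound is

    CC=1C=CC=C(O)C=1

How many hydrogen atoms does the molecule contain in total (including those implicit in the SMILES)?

8

Walk through each heavy atom and fill implicit hydrogens from standard valence (C 4, N 3, O 2, S 2, halogen 1):
  atom 1: C, bond orders sum to 1 (valence 4) → 3 H
  atom 2: C, bond orders sum to 4 (valence 4) → 0 H
  atom 3: C, bond orders sum to 3 (valence 4) → 1 H
  atom 4: C, bond orders sum to 3 (valence 4) → 1 H
  atom 5: C, bond orders sum to 3 (valence 4) → 1 H
  atom 6: C, bond orders sum to 4 (valence 4) → 0 H
  atom 7: O, bond orders sum to 1 (valence 2) → 1 H
  atom 8: C, bond orders sum to 3 (valence 4) → 1 H
Total hydrogens: 8.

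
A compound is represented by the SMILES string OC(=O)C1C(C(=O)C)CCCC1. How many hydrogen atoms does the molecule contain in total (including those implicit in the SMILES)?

14

Walk through each heavy atom and fill implicit hydrogens from standard valence (C 4, N 3, O 2, S 2, halogen 1):
  atom 1: O, bond orders sum to 1 (valence 2) → 1 H
  atom 2: C, bond orders sum to 4 (valence 4) → 0 H
  atom 3: O, bond orders sum to 2 (valence 2) → 0 H
  atom 4: C, bond orders sum to 3 (valence 4) → 1 H
  atom 5: C, bond orders sum to 3 (valence 4) → 1 H
  atom 6: C, bond orders sum to 4 (valence 4) → 0 H
  atom 7: O, bond orders sum to 2 (valence 2) → 0 H
  atom 8: C, bond orders sum to 1 (valence 4) → 3 H
  atom 9: C, bond orders sum to 2 (valence 4) → 2 H
  atom 10: C, bond orders sum to 2 (valence 4) → 2 H
  atom 11: C, bond orders sum to 2 (valence 4) → 2 H
  atom 12: C, bond orders sum to 2 (valence 4) → 2 H
Total hydrogens: 14.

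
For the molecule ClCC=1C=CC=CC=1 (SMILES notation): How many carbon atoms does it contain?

7

Count every carbon token in the SMILES (each C, including those in ring-closure positions and inside branches).
Carbon count: 7.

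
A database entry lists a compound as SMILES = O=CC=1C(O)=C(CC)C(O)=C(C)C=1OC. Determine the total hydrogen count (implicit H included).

14

Walk through each heavy atom and fill implicit hydrogens from standard valence (C 4, N 3, O 2, S 2, halogen 1):
  atom 1: O, bond orders sum to 2 (valence 2) → 0 H
  atom 2: C, bond orders sum to 3 (valence 4) → 1 H
  atom 3: C, bond orders sum to 4 (valence 4) → 0 H
  atom 4: C, bond orders sum to 4 (valence 4) → 0 H
  atom 5: O, bond orders sum to 1 (valence 2) → 1 H
  atom 6: C, bond orders sum to 4 (valence 4) → 0 H
  atom 7: C, bond orders sum to 2 (valence 4) → 2 H
  atom 8: C, bond orders sum to 1 (valence 4) → 3 H
  atom 9: C, bond orders sum to 4 (valence 4) → 0 H
  atom 10: O, bond orders sum to 1 (valence 2) → 1 H
  atom 11: C, bond orders sum to 4 (valence 4) → 0 H
  atom 12: C, bond orders sum to 1 (valence 4) → 3 H
  atom 13: C, bond orders sum to 4 (valence 4) → 0 H
  atom 14: O, bond orders sum to 2 (valence 2) → 0 H
  atom 15: C, bond orders sum to 1 (valence 4) → 3 H
Total hydrogens: 14.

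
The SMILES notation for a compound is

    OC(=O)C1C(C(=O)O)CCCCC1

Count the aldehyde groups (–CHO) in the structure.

0

Scan the SMILES for the aldehyde motif — none present.
Groups that are present: 2 carboxylic acid.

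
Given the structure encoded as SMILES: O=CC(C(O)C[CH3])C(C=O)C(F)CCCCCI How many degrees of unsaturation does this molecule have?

2

Degree of unsaturation = (number of rings) + (number of π bonds).
Ring closures in the SMILES: 0.
π bonds: 2 double bonds (each 1 DoU) → 2 DoU from unsaturation.
Total DoU = 0 + 2 = 2.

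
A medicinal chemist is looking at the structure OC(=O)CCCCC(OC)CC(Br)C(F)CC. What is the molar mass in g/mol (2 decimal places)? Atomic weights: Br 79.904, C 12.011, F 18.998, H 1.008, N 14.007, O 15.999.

First, the molecular formula is C12H22BrFO3 (counting implicit H from valence).
  Br: 1 × 79.904 = 79.904
  C: 12 × 12.011 = 144.132
  F: 1 × 18.998 = 18.998
  H: 22 × 1.008 = 22.176
  O: 3 × 15.999 = 47.997
Sum: 1×79.904 + 12×12.011 + 1×18.998 + 22×1.008 + 3×15.999 = 313.207 → 313.21 g/mol.

313.21 g/mol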